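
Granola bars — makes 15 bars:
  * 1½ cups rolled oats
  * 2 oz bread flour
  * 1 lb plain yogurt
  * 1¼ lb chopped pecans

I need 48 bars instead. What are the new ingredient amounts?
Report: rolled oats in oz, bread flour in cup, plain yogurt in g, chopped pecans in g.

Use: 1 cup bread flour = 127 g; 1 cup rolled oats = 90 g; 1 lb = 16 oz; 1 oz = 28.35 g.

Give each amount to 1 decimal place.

Scaling factor: 48/15 = 16/5 = 3.2.
rolled oats: 1.5 cup × 16/5 × 90 g/cup ÷ 28.35 g/oz ≈ 15.2 oz
bread flour: 2 oz × 16/5 × 28.35 g/oz ÷ 127 g/cup ≈ 1.4 cup
plain yogurt: 1 lb × 16/5 × 16 oz/lb × 28.35 g/oz ≈ 1451.5 g
chopped pecans: 1.25 lb × 16/5 × 16 oz/lb × 28.35 g/oz = 1814.4 g

rolled oats: 15.2 oz; bread flour: 1.4 cup; plain yogurt: 1451.5 g; chopped pecans: 1814.4 g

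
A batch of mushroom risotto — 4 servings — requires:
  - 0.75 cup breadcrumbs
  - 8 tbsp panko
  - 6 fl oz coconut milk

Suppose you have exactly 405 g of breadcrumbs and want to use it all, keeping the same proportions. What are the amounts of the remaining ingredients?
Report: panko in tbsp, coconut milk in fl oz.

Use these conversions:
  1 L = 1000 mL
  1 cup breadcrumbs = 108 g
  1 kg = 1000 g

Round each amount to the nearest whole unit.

panko: 40 tbsp; coconut milk: 30 fl oz

The original recipe has 81 g of breadcrumbs, so the scaling factor is 405 ÷ 81 = 5.
panko: 8 tbsp × 5 = 40 tbsp
coconut milk: 6 fl oz × 5 = 30 fl oz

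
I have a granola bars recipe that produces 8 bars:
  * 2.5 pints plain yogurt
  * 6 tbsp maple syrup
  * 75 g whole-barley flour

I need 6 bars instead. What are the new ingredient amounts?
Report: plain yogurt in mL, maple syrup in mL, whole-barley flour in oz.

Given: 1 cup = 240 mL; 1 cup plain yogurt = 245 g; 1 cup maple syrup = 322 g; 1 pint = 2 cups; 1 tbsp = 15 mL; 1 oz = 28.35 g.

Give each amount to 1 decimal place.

plain yogurt: 900.0 mL; maple syrup: 67.5 mL; whole-barley flour: 2.0 oz

Scaling factor: 6/8 = 3/4 = 0.75.
plain yogurt: 2.5 pint × 3/4 × 2 cup/pint × 240 mL/cup = 900.0 mL
maple syrup: 6 tbsp × 3/4 × 15 mL/tbsp = 67.5 mL
whole-barley flour: 75 g × 3/4 ÷ 28.35 g/oz ≈ 2.0 oz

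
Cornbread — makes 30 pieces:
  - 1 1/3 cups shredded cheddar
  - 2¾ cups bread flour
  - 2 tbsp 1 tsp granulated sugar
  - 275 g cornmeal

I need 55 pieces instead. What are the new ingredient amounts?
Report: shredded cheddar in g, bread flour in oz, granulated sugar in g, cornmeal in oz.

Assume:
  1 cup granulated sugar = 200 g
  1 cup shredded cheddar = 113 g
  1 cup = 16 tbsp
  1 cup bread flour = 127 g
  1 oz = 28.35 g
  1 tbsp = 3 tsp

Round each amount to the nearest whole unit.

shredded cheddar: 276 g; bread flour: 23 oz; granulated sugar: 53 g; cornmeal: 18 oz

Scaling factor: 55/30 = 11/6.
shredded cheddar: 4/3 cup × 11/6 × 113 g/cup ≈ 276 g
bread flour: 2.75 cup × 11/6 × 127 g/cup ÷ 28.35 g/oz ≈ 23 oz
granulated sugar: (2 tbsp + 1 tsp = 7/3 tbsp) × 11/6 ÷ 16 tbsp/cup × 200 g/cup ≈ 53 g
cornmeal: 275 g × 11/6 ÷ 28.35 g/oz ≈ 18 oz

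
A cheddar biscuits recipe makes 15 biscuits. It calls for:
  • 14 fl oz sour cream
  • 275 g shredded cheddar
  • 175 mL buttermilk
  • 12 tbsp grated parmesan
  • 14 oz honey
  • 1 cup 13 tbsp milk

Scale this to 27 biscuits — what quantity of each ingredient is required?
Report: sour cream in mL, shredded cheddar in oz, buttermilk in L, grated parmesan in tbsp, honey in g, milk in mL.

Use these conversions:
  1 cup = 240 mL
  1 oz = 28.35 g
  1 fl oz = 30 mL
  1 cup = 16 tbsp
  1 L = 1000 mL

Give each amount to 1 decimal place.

Scaling factor: 27/15 = 9/5 = 1.8.
sour cream: 14 fl oz × 9/5 × 30 mL/fl oz = 756.0 mL
shredded cheddar: 275 g × 9/5 ÷ 28.35 g/oz ≈ 17.5 oz
buttermilk: 175 mL × 9/5 ÷ 1000 mL/L ≈ 0.3 L
grated parmesan: 12 tbsp × 9/5 = 21.6 tbsp
honey: 14 oz × 9/5 × 28.35 g/oz ≈ 714.4 g
milk: (1 cup + 13 tbsp = 1.8125 cup) × 9/5 × 240 mL/cup = 783.0 mL

sour cream: 756.0 mL; shredded cheddar: 17.5 oz; buttermilk: 0.3 L; grated parmesan: 21.6 tbsp; honey: 714.4 g; milk: 783.0 mL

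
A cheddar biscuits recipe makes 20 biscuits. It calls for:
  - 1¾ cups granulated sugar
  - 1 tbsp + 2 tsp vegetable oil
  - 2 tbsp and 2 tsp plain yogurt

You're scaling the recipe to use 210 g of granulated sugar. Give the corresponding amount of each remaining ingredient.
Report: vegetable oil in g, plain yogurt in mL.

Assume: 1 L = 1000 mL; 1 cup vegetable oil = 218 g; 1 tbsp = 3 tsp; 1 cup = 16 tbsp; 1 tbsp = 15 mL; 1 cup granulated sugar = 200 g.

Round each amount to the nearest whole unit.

vegetable oil: 14 g; plain yogurt: 24 mL

The original recipe has 350 g of granulated sugar, so the scaling factor is 210 ÷ 350 = 3/5 = 0.6.
vegetable oil: (1 tbsp + 2 tsp = 5/3 tbsp) × 3/5 ÷ 16 tbsp/cup × 218 g/cup ≈ 14 g
plain yogurt: (2 tbsp + 2 tsp = 8/3 tbsp) × 3/5 × 15 mL/tbsp = 24 mL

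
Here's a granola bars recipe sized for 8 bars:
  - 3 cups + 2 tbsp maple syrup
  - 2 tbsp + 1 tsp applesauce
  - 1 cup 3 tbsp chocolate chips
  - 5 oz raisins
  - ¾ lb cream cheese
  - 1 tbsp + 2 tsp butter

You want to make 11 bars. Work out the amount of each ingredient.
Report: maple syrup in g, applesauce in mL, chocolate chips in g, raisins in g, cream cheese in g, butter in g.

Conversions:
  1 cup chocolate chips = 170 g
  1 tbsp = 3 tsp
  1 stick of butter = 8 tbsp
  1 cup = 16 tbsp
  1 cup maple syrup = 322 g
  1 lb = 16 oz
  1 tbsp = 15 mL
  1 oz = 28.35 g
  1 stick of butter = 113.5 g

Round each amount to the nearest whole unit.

Scaling factor: 11/8 = 1.375.
maple syrup: (3 cup + 2 tbsp = 3.125 cup) × 11/8 × 322 g/cup ≈ 1384 g
applesauce: (2 tbsp + 1 tsp = 7/3 tbsp) × 11/8 × 15 mL/tbsp ≈ 48 mL
chocolate chips: (1 cup + 3 tbsp = 1.1875 cup) × 11/8 × 170 g/cup ≈ 278 g
raisins: 5 oz × 11/8 × 28.35 g/oz ≈ 195 g
cream cheese: 0.75 lb × 11/8 × 16 oz/lb × 28.35 g/oz ≈ 468 g
butter: (1 tbsp + 2 tsp = 5/3 tbsp) × 11/8 ÷ 8 tbsp/stick × 113.5 g/stick ≈ 33 g

maple syrup: 1384 g; applesauce: 48 mL; chocolate chips: 278 g; raisins: 195 g; cream cheese: 468 g; butter: 33 g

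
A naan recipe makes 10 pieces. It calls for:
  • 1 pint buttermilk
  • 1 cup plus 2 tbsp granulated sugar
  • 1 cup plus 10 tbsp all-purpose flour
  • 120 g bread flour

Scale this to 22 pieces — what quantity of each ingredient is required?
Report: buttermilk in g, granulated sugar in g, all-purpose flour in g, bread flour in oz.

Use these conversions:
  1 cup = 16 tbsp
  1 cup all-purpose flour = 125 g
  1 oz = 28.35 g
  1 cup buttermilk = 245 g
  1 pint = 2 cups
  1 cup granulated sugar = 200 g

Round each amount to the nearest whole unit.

Scaling factor: 22/10 = 11/5 = 2.2.
buttermilk: 1 pint × 11/5 × 2 cup/pint × 245 g/cup = 1078 g
granulated sugar: (1 cup + 2 tbsp = 1.125 cup) × 11/5 × 200 g/cup = 495 g
all-purpose flour: (1 cup + 10 tbsp = 1.625 cup) × 11/5 × 125 g/cup ≈ 447 g
bread flour: 120 g × 11/5 ÷ 28.35 g/oz ≈ 9 oz

buttermilk: 1078 g; granulated sugar: 495 g; all-purpose flour: 447 g; bread flour: 9 oz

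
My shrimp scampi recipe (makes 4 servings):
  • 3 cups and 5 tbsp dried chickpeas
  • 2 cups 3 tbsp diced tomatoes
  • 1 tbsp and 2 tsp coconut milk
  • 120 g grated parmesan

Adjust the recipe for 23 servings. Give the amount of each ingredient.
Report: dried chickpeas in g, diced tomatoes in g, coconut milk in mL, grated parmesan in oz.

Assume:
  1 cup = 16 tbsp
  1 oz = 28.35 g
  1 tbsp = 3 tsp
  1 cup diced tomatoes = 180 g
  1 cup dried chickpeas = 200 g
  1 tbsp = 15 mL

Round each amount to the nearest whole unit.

dried chickpeas: 3809 g; diced tomatoes: 2264 g; coconut milk: 144 mL; grated parmesan: 24 oz

Scaling factor: 23/4 = 5.75.
dried chickpeas: (3 cup + 5 tbsp = 3.3125 cup) × 23/4 × 200 g/cup ≈ 3809 g
diced tomatoes: (2 cup + 3 tbsp = 2.1875 cup) × 23/4 × 180 g/cup ≈ 2264 g
coconut milk: (1 tbsp + 2 tsp = 5/3 tbsp) × 23/4 × 15 mL/tbsp ≈ 144 mL
grated parmesan: 120 g × 23/4 ÷ 28.35 g/oz ≈ 24 oz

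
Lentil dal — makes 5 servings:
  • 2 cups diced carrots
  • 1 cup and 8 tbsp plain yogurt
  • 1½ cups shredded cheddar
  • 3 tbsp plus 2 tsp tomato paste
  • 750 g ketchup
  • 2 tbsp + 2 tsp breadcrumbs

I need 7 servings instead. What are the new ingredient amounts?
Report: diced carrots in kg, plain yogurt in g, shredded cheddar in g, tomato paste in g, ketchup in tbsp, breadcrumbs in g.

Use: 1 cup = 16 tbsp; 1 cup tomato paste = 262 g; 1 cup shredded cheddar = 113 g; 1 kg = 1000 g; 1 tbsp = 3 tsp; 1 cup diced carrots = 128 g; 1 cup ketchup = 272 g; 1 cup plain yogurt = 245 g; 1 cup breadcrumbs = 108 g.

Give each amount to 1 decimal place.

Scaling factor: 7/5 = 1.4.
diced carrots: 2 cup × 7/5 × 128 g/cup ÷ 1000 g/kg ≈ 0.4 kg
plain yogurt: (1 cup + 8 tbsp = 1.5 cup) × 7/5 × 245 g/cup = 514.5 g
shredded cheddar: 1.5 cup × 7/5 × 113 g/cup = 237.3 g
tomato paste: (3 tbsp + 2 tsp = 11/3 tbsp) × 7/5 ÷ 16 tbsp/cup × 262 g/cup ≈ 84.1 g
ketchup: 750 g × 7/5 ÷ 272 g/cup × 16 tbsp/cup ≈ 61.8 tbsp
breadcrumbs: (2 tbsp + 2 tsp = 8/3 tbsp) × 7/5 ÷ 16 tbsp/cup × 108 g/cup = 25.2 g

diced carrots: 0.4 kg; plain yogurt: 514.5 g; shredded cheddar: 237.3 g; tomato paste: 84.1 g; ketchup: 61.8 tbsp; breadcrumbs: 25.2 g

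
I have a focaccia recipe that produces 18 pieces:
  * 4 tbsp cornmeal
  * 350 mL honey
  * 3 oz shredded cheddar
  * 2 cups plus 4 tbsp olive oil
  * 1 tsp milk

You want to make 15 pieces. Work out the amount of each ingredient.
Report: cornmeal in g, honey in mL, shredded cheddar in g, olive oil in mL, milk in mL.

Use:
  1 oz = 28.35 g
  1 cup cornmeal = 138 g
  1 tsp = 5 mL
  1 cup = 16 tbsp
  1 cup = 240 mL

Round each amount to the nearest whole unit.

cornmeal: 29 g; honey: 292 mL; shredded cheddar: 71 g; olive oil: 450 mL; milk: 4 mL

Scaling factor: 15/18 = 5/6.
cornmeal: 4 tbsp × 5/6 ÷ 16 tbsp/cup × 138 g/cup ≈ 29 g
honey: 350 mL × 5/6 ≈ 292 mL
shredded cheddar: 3 oz × 5/6 × 28.35 g/oz ≈ 71 g
olive oil: (2 cup + 4 tbsp = 2.25 cup) × 5/6 × 240 mL/cup = 450 mL
milk: 1 tsp × 5/6 × 5 mL/tsp ≈ 4 mL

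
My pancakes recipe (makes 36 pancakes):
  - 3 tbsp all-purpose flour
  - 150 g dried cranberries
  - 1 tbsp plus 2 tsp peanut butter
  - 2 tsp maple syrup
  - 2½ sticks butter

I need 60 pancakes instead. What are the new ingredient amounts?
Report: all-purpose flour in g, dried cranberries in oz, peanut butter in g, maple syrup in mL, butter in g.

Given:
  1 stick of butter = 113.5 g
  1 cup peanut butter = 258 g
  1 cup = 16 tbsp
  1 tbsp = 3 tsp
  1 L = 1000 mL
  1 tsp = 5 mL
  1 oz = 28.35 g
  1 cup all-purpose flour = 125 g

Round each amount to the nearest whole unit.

Scaling factor: 60/36 = 5/3.
all-purpose flour: 3 tbsp × 5/3 ÷ 16 tbsp/cup × 125 g/cup ≈ 39 g
dried cranberries: 150 g × 5/3 ÷ 28.35 g/oz ≈ 9 oz
peanut butter: (1 tbsp + 2 tsp = 5/3 tbsp) × 5/3 ÷ 16 tbsp/cup × 258 g/cup ≈ 45 g
maple syrup: 2 tsp × 5/3 × 5 mL/tsp ≈ 17 mL
butter: 2.5 stick × 5/3 × 113.5 g/stick ≈ 473 g

all-purpose flour: 39 g; dried cranberries: 9 oz; peanut butter: 45 g; maple syrup: 17 mL; butter: 473 g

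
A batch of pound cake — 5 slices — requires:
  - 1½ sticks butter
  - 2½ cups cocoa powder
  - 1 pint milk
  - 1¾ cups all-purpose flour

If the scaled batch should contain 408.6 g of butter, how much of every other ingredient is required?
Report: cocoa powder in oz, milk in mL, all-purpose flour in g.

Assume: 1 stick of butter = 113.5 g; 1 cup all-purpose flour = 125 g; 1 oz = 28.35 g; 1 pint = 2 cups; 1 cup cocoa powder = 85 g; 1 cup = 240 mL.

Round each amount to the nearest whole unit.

The original recipe has 170.25 g of butter, so the scaling factor is 408.6 ÷ 170.25 = 12/5 = 2.4.
cocoa powder: 2.5 cup × 12/5 × 85 g/cup ÷ 28.35 g/oz ≈ 18 oz
milk: 1 pint × 12/5 × 2 cup/pint × 240 mL/cup = 1152 mL
all-purpose flour: 1.75 cup × 12/5 × 125 g/cup = 525 g

cocoa powder: 18 oz; milk: 1152 mL; all-purpose flour: 525 g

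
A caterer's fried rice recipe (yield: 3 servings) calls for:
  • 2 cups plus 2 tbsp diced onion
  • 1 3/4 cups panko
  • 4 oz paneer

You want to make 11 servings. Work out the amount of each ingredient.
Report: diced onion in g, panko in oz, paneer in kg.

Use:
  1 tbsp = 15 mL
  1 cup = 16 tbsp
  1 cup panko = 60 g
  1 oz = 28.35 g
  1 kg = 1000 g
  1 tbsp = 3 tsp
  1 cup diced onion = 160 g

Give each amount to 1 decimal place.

Scaling factor: 11/3.
diced onion: (2 cup + 2 tbsp = 2.125 cup) × 11/3 × 160 g/cup ≈ 1246.7 g
panko: 1.75 cup × 11/3 × 60 g/cup ÷ 28.35 g/oz ≈ 13.6 oz
paneer: 4 oz × 11/3 × 28.35 g/oz ÷ 1000 g/kg ≈ 0.4 kg

diced onion: 1246.7 g; panko: 13.6 oz; paneer: 0.4 kg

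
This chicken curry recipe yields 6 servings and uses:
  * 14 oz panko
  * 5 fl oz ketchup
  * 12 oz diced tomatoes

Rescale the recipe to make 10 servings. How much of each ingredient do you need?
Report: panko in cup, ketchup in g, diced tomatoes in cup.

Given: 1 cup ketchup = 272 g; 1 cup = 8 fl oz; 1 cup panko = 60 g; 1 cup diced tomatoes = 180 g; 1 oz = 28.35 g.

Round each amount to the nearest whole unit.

Scaling factor: 10/6 = 5/3.
panko: 14 oz × 5/3 × 28.35 g/oz ÷ 60 g/cup ≈ 11 cup
ketchup: 5 fl oz × 5/3 ÷ 8 fl oz/cup × 272 g/cup ≈ 283 g
diced tomatoes: 12 oz × 5/3 × 28.35 g/oz ÷ 180 g/cup ≈ 3 cup

panko: 11 cup; ketchup: 283 g; diced tomatoes: 3 cup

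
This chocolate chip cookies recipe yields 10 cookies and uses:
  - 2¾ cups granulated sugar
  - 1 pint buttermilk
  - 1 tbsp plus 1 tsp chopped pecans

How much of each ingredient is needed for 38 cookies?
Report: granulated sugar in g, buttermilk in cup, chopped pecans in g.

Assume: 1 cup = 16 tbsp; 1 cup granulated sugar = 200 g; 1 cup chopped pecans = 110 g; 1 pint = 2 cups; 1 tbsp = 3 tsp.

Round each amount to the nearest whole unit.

granulated sugar: 2090 g; buttermilk: 8 cup; chopped pecans: 35 g

Scaling factor: 38/10 = 19/5 = 3.8.
granulated sugar: 2.75 cup × 19/5 × 200 g/cup = 2090 g
buttermilk: 1 pint × 19/5 × 2 cup/pint ≈ 8 cup
chopped pecans: (1 tbsp + 1 tsp = 4/3 tbsp) × 19/5 ÷ 16 tbsp/cup × 110 g/cup ≈ 35 g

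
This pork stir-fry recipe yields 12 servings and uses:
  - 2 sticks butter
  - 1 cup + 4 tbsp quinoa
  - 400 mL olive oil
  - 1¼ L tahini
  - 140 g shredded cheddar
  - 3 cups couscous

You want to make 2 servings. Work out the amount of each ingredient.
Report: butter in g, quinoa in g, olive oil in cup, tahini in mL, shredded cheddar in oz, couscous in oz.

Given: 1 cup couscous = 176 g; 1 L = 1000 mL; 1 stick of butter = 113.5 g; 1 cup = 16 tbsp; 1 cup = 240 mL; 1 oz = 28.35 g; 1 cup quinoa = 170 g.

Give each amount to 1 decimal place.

butter: 37.8 g; quinoa: 35.4 g; olive oil: 0.3 cup; tahini: 208.3 mL; shredded cheddar: 0.8 oz; couscous: 3.1 oz

Scaling factor: 2/12 = 1/6.
butter: 2 stick × 1/6 × 113.5 g/stick ≈ 37.8 g
quinoa: (1 cup + 4 tbsp = 1.25 cup) × 1/6 × 170 g/cup ≈ 35.4 g
olive oil: 400 mL × 1/6 ÷ 240 mL/cup ≈ 0.3 cup
tahini: 1.25 L × 1/6 × 1000 mL/L ≈ 208.3 mL
shredded cheddar: 140 g × 1/6 ÷ 28.35 g/oz ≈ 0.8 oz
couscous: 3 cup × 1/6 × 176 g/cup ÷ 28.35 g/oz ≈ 3.1 oz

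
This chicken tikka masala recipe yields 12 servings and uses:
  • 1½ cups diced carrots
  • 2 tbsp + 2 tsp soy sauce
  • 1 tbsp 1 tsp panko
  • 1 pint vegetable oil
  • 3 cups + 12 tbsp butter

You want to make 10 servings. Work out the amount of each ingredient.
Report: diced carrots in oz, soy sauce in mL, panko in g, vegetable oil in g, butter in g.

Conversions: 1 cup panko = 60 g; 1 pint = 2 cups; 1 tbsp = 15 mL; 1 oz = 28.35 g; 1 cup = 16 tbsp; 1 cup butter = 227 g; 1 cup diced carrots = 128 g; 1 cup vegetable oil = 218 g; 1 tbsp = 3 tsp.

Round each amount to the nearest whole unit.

Scaling factor: 10/12 = 5/6.
diced carrots: 1.5 cup × 5/6 × 128 g/cup ÷ 28.35 g/oz ≈ 6 oz
soy sauce: (2 tbsp + 2 tsp = 8/3 tbsp) × 5/6 × 15 mL/tbsp ≈ 33 mL
panko: (1 tbsp + 1 tsp = 4/3 tbsp) × 5/6 ÷ 16 tbsp/cup × 60 g/cup ≈ 4 g
vegetable oil: 1 pint × 5/6 × 2 cup/pint × 218 g/cup ≈ 363 g
butter: (3 cup + 12 tbsp = 3.75 cup) × 5/6 × 227 g/cup ≈ 709 g

diced carrots: 6 oz; soy sauce: 33 mL; panko: 4 g; vegetable oil: 363 g; butter: 709 g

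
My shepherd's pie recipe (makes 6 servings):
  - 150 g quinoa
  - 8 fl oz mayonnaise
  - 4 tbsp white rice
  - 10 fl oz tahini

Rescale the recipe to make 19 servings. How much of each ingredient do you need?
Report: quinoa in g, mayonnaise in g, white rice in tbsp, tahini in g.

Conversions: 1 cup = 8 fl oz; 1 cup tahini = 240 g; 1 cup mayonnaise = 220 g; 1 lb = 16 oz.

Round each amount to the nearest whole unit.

Scaling factor: 19/6.
quinoa: 150 g × 19/6 = 475 g
mayonnaise: 8 fl oz × 19/6 ÷ 8 fl oz/cup × 220 g/cup ≈ 697 g
white rice: 4 tbsp × 19/6 ≈ 13 tbsp
tahini: 10 fl oz × 19/6 ÷ 8 fl oz/cup × 240 g/cup = 950 g

quinoa: 475 g; mayonnaise: 697 g; white rice: 13 tbsp; tahini: 950 g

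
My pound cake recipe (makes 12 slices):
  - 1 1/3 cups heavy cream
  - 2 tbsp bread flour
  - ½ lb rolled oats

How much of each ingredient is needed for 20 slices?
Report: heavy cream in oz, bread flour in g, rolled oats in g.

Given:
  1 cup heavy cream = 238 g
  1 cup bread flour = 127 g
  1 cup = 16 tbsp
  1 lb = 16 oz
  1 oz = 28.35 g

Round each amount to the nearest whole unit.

heavy cream: 19 oz; bread flour: 26 g; rolled oats: 378 g

Scaling factor: 20/12 = 5/3.
heavy cream: 4/3 cup × 5/3 × 238 g/cup ÷ 28.35 g/oz ≈ 19 oz
bread flour: 2 tbsp × 5/3 ÷ 16 tbsp/cup × 127 g/cup ≈ 26 g
rolled oats: 0.5 lb × 5/3 × 16 oz/lb × 28.35 g/oz = 378 g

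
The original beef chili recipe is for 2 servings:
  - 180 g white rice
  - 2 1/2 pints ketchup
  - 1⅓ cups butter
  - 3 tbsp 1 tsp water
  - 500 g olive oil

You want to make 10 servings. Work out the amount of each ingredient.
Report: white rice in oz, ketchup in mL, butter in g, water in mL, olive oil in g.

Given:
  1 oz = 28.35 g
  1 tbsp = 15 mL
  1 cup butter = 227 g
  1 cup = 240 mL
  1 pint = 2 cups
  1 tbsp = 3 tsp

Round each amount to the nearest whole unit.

white rice: 32 oz; ketchup: 6000 mL; butter: 1513 g; water: 250 mL; olive oil: 2500 g

Scaling factor: 10/2 = 5.
white rice: 180 g × 5 ÷ 28.35 g/oz ≈ 32 oz
ketchup: 2.5 pint × 5 × 2 cup/pint × 240 mL/cup = 6000 mL
butter: 4/3 cup × 5 × 227 g/cup ≈ 1513 g
water: (3 tbsp + 1 tsp = 10/3 tbsp) × 5 × 15 mL/tbsp = 250 mL
olive oil: 500 g × 5 = 2500 g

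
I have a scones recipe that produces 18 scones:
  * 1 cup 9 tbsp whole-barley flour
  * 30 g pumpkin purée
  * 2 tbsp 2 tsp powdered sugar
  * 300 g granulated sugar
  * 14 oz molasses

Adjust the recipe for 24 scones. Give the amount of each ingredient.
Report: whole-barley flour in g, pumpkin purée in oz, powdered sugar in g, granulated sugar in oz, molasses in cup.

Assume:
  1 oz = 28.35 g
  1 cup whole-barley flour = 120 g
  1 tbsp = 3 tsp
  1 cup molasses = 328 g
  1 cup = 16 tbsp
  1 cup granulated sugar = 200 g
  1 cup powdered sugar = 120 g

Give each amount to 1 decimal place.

whole-barley flour: 250.0 g; pumpkin purée: 1.4 oz; powdered sugar: 26.7 g; granulated sugar: 14.1 oz; molasses: 1.6 cup

Scaling factor: 24/18 = 4/3.
whole-barley flour: (1 cup + 9 tbsp = 1.5625 cup) × 4/3 × 120 g/cup = 250.0 g
pumpkin purée: 30 g × 4/3 ÷ 28.35 g/oz ≈ 1.4 oz
powdered sugar: (2 tbsp + 2 tsp = 8/3 tbsp) × 4/3 ÷ 16 tbsp/cup × 120 g/cup ≈ 26.7 g
granulated sugar: 300 g × 4/3 ÷ 28.35 g/oz ≈ 14.1 oz
molasses: 14 oz × 4/3 × 28.35 g/oz ÷ 328 g/cup ≈ 1.6 cup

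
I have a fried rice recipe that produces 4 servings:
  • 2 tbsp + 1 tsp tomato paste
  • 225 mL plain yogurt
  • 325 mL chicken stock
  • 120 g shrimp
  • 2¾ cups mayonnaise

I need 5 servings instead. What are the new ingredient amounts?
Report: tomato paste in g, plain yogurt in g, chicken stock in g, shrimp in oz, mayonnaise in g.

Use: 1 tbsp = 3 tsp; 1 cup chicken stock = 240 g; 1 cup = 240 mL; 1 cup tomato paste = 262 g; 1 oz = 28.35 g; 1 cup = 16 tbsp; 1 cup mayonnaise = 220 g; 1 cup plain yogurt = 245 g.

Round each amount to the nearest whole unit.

Scaling factor: 5/4 = 1.25.
tomato paste: (2 tbsp + 1 tsp = 7/3 tbsp) × 5/4 ÷ 16 tbsp/cup × 262 g/cup ≈ 48 g
plain yogurt: 225 mL × 5/4 ÷ 240 mL/cup × 245 g/cup ≈ 287 g
chicken stock: 325 mL × 5/4 ÷ 240 mL/cup × 240 g/cup ≈ 406 g
shrimp: 120 g × 5/4 ÷ 28.35 g/oz ≈ 5 oz
mayonnaise: 2.75 cup × 5/4 × 220 g/cup ≈ 756 g

tomato paste: 48 g; plain yogurt: 287 g; chicken stock: 406 g; shrimp: 5 oz; mayonnaise: 756 g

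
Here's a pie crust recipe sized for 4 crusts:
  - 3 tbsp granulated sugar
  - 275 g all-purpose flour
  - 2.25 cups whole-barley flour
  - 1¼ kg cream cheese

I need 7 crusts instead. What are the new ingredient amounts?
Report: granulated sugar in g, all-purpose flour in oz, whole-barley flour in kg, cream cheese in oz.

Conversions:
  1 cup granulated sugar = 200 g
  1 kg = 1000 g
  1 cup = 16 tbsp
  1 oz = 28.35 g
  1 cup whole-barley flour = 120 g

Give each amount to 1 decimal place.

Scaling factor: 7/4 = 1.75.
granulated sugar: 3 tbsp × 7/4 ÷ 16 tbsp/cup × 200 g/cup ≈ 65.6 g
all-purpose flour: 275 g × 7/4 ÷ 28.35 g/oz ≈ 17.0 oz
whole-barley flour: 2.25 cup × 7/4 × 120 g/cup ÷ 1000 g/kg ≈ 0.5 kg
cream cheese: 1.25 kg × 7/4 × 1000 g/kg ÷ 28.35 g/oz ≈ 77.2 oz

granulated sugar: 65.6 g; all-purpose flour: 17.0 oz; whole-barley flour: 0.5 kg; cream cheese: 77.2 oz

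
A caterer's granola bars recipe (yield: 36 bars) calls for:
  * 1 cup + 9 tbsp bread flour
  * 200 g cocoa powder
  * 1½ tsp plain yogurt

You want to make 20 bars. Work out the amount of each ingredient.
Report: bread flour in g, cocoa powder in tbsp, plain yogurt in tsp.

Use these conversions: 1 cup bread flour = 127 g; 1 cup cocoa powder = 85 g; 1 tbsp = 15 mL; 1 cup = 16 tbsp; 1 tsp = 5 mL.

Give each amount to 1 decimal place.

Scaling factor: 20/36 = 5/9.
bread flour: (1 cup + 9 tbsp = 1.5625 cup) × 5/9 × 127 g/cup ≈ 110.2 g
cocoa powder: 200 g × 5/9 ÷ 85 g/cup × 16 tbsp/cup ≈ 20.9 tbsp
plain yogurt: 1.5 tsp × 5/9 ≈ 0.8 tsp

bread flour: 110.2 g; cocoa powder: 20.9 tbsp; plain yogurt: 0.8 tsp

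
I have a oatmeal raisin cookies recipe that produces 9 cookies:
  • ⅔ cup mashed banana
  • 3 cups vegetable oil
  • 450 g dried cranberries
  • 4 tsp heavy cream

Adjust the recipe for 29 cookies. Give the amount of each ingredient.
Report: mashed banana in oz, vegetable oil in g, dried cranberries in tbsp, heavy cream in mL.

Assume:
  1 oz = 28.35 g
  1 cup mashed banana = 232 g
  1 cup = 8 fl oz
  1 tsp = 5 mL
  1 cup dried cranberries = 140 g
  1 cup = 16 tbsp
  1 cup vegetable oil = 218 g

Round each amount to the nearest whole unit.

mashed banana: 18 oz; vegetable oil: 2107 g; dried cranberries: 166 tbsp; heavy cream: 64 mL

Scaling factor: 29/9.
mashed banana: 2/3 cup × 29/9 × 232 g/cup ÷ 28.35 g/oz ≈ 18 oz
vegetable oil: 3 cup × 29/9 × 218 g/cup ≈ 2107 g
dried cranberries: 450 g × 29/9 ÷ 140 g/cup × 16 tbsp/cup ≈ 166 tbsp
heavy cream: 4 tsp × 29/9 × 5 mL/tsp ≈ 64 mL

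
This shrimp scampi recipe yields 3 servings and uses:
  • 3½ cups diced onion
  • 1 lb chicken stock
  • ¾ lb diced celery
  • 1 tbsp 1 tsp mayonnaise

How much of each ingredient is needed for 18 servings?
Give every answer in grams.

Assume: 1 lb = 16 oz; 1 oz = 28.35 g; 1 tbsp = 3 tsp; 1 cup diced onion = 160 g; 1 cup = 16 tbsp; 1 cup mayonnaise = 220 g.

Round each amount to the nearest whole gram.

diced onion: 3360 g; chicken stock: 2722 g; diced celery: 2041 g; mayonnaise: 110 g

Scaling factor: 18/3 = 6.
diced onion: 3.5 cup × 6 × 160 g/cup = 3360 g
chicken stock: 1 lb × 6 × 16 oz/lb × 28.35 g/oz ≈ 2722 g
diced celery: 0.75 lb × 6 × 16 oz/lb × 28.35 g/oz ≈ 2041 g
mayonnaise: (1 tbsp + 1 tsp = 4/3 tbsp) × 6 ÷ 16 tbsp/cup × 220 g/cup = 110 g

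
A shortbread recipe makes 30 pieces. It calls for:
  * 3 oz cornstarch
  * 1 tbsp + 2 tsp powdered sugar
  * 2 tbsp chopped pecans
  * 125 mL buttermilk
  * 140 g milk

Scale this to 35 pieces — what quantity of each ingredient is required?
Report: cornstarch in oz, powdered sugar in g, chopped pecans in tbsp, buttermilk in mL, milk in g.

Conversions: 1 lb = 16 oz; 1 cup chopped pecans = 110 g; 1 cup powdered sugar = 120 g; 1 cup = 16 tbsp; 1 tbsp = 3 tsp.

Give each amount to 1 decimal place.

cornstarch: 3.5 oz; powdered sugar: 14.6 g; chopped pecans: 2.3 tbsp; buttermilk: 145.8 mL; milk: 163.3 g

Scaling factor: 35/30 = 7/6.
cornstarch: 3 oz × 7/6 = 3.5 oz
powdered sugar: (1 tbsp + 2 tsp = 5/3 tbsp) × 7/6 ÷ 16 tbsp/cup × 120 g/cup ≈ 14.6 g
chopped pecans: 2 tbsp × 7/6 ≈ 2.3 tbsp
buttermilk: 125 mL × 7/6 ≈ 145.8 mL
milk: 140 g × 7/6 ≈ 163.3 g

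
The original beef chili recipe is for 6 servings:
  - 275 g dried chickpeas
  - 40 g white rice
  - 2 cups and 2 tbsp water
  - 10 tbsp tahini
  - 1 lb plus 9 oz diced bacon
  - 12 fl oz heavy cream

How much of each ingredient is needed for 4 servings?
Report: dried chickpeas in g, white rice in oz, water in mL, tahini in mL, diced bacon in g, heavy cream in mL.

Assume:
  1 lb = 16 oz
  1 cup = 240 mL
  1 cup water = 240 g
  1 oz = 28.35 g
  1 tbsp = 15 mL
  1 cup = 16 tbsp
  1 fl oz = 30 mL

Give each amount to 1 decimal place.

dried chickpeas: 183.3 g; white rice: 0.9 oz; water: 340.0 mL; tahini: 100.0 mL; diced bacon: 472.5 g; heavy cream: 240.0 mL

Scaling factor: 4/6 = 2/3.
dried chickpeas: 275 g × 2/3 ≈ 183.3 g
white rice: 40 g × 2/3 ÷ 28.35 g/oz ≈ 0.9 oz
water: (2 cup + 2 tbsp = 2.125 cup) × 2/3 × 240 mL/cup = 340.0 mL
tahini: 10 tbsp × 2/3 × 15 mL/tbsp = 100.0 mL
diced bacon: (1 lb + 9 oz = 1.5625 lb) × 2/3 × 16 oz/lb × 28.35 g/oz = 472.5 g
heavy cream: 12 fl oz × 2/3 × 30 mL/fl oz = 240.0 mL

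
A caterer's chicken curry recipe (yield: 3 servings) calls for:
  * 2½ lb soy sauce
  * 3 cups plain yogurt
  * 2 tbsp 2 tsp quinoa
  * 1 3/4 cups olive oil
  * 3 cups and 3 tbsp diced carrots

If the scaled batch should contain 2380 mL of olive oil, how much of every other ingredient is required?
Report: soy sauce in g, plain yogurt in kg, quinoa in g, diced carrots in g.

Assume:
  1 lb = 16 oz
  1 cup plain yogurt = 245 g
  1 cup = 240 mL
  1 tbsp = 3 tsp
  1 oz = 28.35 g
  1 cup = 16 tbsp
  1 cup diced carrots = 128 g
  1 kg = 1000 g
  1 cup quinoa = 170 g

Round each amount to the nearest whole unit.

The original recipe has 420 mL of olive oil, so the scaling factor is 2380 ÷ 420 = 17/3.
soy sauce: 2.5 lb × 17/3 × 16 oz/lb × 28.35 g/oz = 6426 g
plain yogurt: 3 cup × 17/3 × 245 g/cup ÷ 1000 g/kg ≈ 4 kg
quinoa: (2 tbsp + 2 tsp = 8/3 tbsp) × 17/3 ÷ 16 tbsp/cup × 170 g/cup ≈ 161 g
diced carrots: (3 cup + 3 tbsp = 3.1875 cup) × 17/3 × 128 g/cup = 2312 g

soy sauce: 6426 g; plain yogurt: 4 kg; quinoa: 161 g; diced carrots: 2312 g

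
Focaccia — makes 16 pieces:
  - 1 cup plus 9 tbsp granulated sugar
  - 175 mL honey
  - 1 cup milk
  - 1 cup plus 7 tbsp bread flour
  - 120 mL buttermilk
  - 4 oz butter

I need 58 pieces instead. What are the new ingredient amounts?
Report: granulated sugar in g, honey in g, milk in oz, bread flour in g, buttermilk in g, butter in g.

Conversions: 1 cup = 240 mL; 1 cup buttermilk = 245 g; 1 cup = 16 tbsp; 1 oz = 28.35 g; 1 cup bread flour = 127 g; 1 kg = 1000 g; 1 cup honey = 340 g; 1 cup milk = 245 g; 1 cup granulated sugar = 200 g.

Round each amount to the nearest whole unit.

Scaling factor: 58/16 = 29/8 = 3.625.
granulated sugar: (1 cup + 9 tbsp = 1.5625 cup) × 29/8 × 200 g/cup ≈ 1133 g
honey: 175 mL × 29/8 ÷ 240 mL/cup × 340 g/cup ≈ 899 g
milk: 1 cup × 29/8 × 245 g/cup ÷ 28.35 g/oz ≈ 31 oz
bread flour: (1 cup + 7 tbsp = 1.4375 cup) × 29/8 × 127 g/cup ≈ 662 g
buttermilk: 120 mL × 29/8 ÷ 240 mL/cup × 245 g/cup ≈ 444 g
butter: 4 oz × 29/8 × 28.35 g/oz ≈ 411 g

granulated sugar: 1133 g; honey: 899 g; milk: 31 oz; bread flour: 662 g; buttermilk: 444 g; butter: 411 g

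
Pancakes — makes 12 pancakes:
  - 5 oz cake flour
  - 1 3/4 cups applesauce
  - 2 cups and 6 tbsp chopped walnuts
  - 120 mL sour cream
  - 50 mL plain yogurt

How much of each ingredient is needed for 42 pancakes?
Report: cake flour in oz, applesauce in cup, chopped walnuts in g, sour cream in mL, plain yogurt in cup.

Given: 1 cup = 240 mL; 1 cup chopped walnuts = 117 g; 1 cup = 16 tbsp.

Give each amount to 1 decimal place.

Scaling factor: 42/12 = 7/2 = 3.5.
cake flour: 5 oz × 7/2 = 17.5 oz
applesauce: 1.75 cup × 7/2 ≈ 6.1 cup
chopped walnuts: (2 cup + 6 tbsp = 2.375 cup) × 7/2 × 117 g/cup ≈ 972.6 g
sour cream: 120 mL × 7/2 = 420.0 mL
plain yogurt: 50 mL × 7/2 ÷ 240 mL/cup ≈ 0.7 cup

cake flour: 17.5 oz; applesauce: 6.1 cup; chopped walnuts: 972.6 g; sour cream: 420.0 mL; plain yogurt: 0.7 cup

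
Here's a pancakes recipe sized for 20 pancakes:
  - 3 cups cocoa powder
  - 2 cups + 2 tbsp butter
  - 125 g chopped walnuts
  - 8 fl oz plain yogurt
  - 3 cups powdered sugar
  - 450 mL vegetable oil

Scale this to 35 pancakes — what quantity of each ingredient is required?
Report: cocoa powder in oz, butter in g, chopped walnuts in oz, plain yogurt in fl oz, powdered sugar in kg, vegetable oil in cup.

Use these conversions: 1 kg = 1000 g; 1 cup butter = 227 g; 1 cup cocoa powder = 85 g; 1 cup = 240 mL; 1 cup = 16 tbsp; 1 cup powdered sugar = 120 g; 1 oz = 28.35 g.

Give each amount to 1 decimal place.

cocoa powder: 15.7 oz; butter: 844.2 g; chopped walnuts: 7.7 oz; plain yogurt: 14.0 fl oz; powdered sugar: 0.6 kg; vegetable oil: 3.3 cup

Scaling factor: 35/20 = 7/4 = 1.75.
cocoa powder: 3 cup × 7/4 × 85 g/cup ÷ 28.35 g/oz ≈ 15.7 oz
butter: (2 cup + 2 tbsp = 2.125 cup) × 7/4 × 227 g/cup ≈ 844.2 g
chopped walnuts: 125 g × 7/4 ÷ 28.35 g/oz ≈ 7.7 oz
plain yogurt: 8 fl oz × 7/4 = 14.0 fl oz
powdered sugar: 3 cup × 7/4 × 120 g/cup ÷ 1000 g/kg ≈ 0.6 kg
vegetable oil: 450 mL × 7/4 ÷ 240 mL/cup ≈ 3.3 cup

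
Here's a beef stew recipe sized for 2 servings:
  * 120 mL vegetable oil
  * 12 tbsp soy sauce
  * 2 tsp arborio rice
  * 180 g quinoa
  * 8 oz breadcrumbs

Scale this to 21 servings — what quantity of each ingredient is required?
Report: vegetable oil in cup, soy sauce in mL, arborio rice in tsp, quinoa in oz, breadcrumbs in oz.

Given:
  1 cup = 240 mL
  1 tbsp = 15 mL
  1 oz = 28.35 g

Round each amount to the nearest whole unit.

vegetable oil: 5 cup; soy sauce: 1890 mL; arborio rice: 21 tsp; quinoa: 67 oz; breadcrumbs: 84 oz

Scaling factor: 21/2 = 10.5.
vegetable oil: 120 mL × 21/2 ÷ 240 mL/cup ≈ 5 cup
soy sauce: 12 tbsp × 21/2 × 15 mL/tbsp = 1890 mL
arborio rice: 2 tsp × 21/2 = 21 tsp
quinoa: 180 g × 21/2 ÷ 28.35 g/oz ≈ 67 oz
breadcrumbs: 8 oz × 21/2 = 84 oz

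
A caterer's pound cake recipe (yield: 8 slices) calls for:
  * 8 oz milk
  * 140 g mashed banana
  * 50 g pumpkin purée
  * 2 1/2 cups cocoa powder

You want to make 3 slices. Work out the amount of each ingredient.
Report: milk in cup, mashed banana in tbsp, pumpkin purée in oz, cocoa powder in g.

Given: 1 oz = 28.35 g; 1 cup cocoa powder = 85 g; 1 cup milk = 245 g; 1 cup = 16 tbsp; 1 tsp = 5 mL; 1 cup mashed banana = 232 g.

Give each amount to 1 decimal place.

milk: 0.3 cup; mashed banana: 3.6 tbsp; pumpkin purée: 0.7 oz; cocoa powder: 79.7 g

Scaling factor: 3/8 = 0.375.
milk: 8 oz × 3/8 × 28.35 g/oz ÷ 245 g/cup ≈ 0.3 cup
mashed banana: 140 g × 3/8 ÷ 232 g/cup × 16 tbsp/cup ≈ 3.6 tbsp
pumpkin purée: 50 g × 3/8 ÷ 28.35 g/oz ≈ 0.7 oz
cocoa powder: 2.5 cup × 3/8 × 85 g/cup ≈ 79.7 g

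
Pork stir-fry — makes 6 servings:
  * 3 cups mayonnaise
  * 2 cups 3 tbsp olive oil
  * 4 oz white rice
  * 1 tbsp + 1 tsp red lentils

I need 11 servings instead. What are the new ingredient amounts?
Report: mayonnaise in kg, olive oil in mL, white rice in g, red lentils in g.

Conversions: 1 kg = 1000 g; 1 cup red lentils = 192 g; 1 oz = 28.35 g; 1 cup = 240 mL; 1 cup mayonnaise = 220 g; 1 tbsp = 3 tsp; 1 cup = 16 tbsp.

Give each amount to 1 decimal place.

mayonnaise: 1.2 kg; olive oil: 962.5 mL; white rice: 207.9 g; red lentils: 29.3 g

Scaling factor: 11/6.
mayonnaise: 3 cup × 11/6 × 220 g/cup ÷ 1000 g/kg ≈ 1.2 kg
olive oil: (2 cup + 3 tbsp = 2.1875 cup) × 11/6 × 240 mL/cup = 962.5 mL
white rice: 4 oz × 11/6 × 28.35 g/oz = 207.9 g
red lentils: (1 tbsp + 1 tsp = 4/3 tbsp) × 11/6 ÷ 16 tbsp/cup × 192 g/cup ≈ 29.3 g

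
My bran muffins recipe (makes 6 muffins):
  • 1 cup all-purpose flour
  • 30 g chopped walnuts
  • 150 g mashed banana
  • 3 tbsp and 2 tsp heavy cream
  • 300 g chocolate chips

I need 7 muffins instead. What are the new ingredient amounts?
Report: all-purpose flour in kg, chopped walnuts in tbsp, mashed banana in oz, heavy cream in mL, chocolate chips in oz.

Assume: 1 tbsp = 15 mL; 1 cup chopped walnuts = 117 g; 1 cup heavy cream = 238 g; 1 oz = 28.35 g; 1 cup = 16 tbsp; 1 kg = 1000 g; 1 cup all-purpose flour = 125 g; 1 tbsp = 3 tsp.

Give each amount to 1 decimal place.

Scaling factor: 7/6.
all-purpose flour: 1 cup × 7/6 × 125 g/cup ÷ 1000 g/kg ≈ 0.1 kg
chopped walnuts: 30 g × 7/6 ÷ 117 g/cup × 16 tbsp/cup ≈ 4.8 tbsp
mashed banana: 150 g × 7/6 ÷ 28.35 g/oz ≈ 6.2 oz
heavy cream: (3 tbsp + 2 tsp = 11/3 tbsp) × 7/6 × 15 mL/tbsp ≈ 64.2 mL
chocolate chips: 300 g × 7/6 ÷ 28.35 g/oz ≈ 12.3 oz

all-purpose flour: 0.1 kg; chopped walnuts: 4.8 tbsp; mashed banana: 6.2 oz; heavy cream: 64.2 mL; chocolate chips: 12.3 oz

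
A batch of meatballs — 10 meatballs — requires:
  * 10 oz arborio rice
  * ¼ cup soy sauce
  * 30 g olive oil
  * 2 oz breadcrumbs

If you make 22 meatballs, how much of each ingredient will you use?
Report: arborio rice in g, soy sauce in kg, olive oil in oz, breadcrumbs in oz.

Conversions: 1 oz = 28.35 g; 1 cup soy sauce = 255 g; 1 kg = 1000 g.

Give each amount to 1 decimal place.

arborio rice: 623.7 g; soy sauce: 0.1 kg; olive oil: 2.3 oz; breadcrumbs: 4.4 oz

Scaling factor: 22/10 = 11/5 = 2.2.
arborio rice: 10 oz × 11/5 × 28.35 g/oz = 623.7 g
soy sauce: 0.25 cup × 11/5 × 255 g/cup ÷ 1000 g/kg ≈ 0.1 kg
olive oil: 30 g × 11/5 ÷ 28.35 g/oz ≈ 2.3 oz
breadcrumbs: 2 oz × 11/5 = 4.4 oz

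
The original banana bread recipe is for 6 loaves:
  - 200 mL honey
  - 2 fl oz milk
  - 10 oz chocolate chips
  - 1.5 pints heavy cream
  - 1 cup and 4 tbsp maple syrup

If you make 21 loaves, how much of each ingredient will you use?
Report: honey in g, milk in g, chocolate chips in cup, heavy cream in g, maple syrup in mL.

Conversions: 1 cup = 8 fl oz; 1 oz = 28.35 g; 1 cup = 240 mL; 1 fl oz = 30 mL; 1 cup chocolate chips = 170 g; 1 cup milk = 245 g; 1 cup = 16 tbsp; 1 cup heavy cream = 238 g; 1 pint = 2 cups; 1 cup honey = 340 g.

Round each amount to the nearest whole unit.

honey: 992 g; milk: 214 g; chocolate chips: 6 cup; heavy cream: 2499 g; maple syrup: 1050 mL

Scaling factor: 21/6 = 7/2 = 3.5.
honey: 200 mL × 7/2 ÷ 240 mL/cup × 340 g/cup ≈ 992 g
milk: 2 fl oz × 7/2 ÷ 8 fl oz/cup × 245 g/cup ≈ 214 g
chocolate chips: 10 oz × 7/2 × 28.35 g/oz ÷ 170 g/cup ≈ 6 cup
heavy cream: 1.5 pint × 7/2 × 2 cup/pint × 238 g/cup = 2499 g
maple syrup: (1 cup + 4 tbsp = 1.25 cup) × 7/2 × 240 mL/cup = 1050 mL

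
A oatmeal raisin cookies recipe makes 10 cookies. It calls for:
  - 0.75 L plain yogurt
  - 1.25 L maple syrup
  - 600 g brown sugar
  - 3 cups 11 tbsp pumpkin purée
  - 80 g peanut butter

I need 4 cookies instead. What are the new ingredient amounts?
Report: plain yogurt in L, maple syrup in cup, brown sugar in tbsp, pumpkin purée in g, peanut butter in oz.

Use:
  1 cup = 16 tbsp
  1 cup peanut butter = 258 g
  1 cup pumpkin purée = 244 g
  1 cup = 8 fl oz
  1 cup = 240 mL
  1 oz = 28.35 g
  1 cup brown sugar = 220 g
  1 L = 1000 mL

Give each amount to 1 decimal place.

plain yogurt: 0.3 L; maple syrup: 2.1 cup; brown sugar: 17.5 tbsp; pumpkin purée: 359.9 g; peanut butter: 1.1 oz

Scaling factor: 4/10 = 2/5 = 0.4.
plain yogurt: 0.75 L × 2/5 = 0.3 L
maple syrup: 1.25 L × 2/5 × 1000 mL/L ÷ 240 mL/cup ≈ 2.1 cup
brown sugar: 600 g × 2/5 ÷ 220 g/cup × 16 tbsp/cup ≈ 17.5 tbsp
pumpkin purée: (3 cup + 11 tbsp = 3.6875 cup) × 2/5 × 244 g/cup = 359.9 g
peanut butter: 80 g × 2/5 ÷ 28.35 g/oz ≈ 1.1 oz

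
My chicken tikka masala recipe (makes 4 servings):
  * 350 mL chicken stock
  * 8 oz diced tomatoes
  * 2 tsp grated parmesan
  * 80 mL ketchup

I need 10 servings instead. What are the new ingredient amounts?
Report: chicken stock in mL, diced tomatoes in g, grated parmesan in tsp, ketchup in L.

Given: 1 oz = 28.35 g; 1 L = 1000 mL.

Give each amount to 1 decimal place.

chicken stock: 875.0 mL; diced tomatoes: 567.0 g; grated parmesan: 5.0 tsp; ketchup: 0.2 L

Scaling factor: 10/4 = 5/2 = 2.5.
chicken stock: 350 mL × 5/2 = 875.0 mL
diced tomatoes: 8 oz × 5/2 × 28.35 g/oz = 567.0 g
grated parmesan: 2 tsp × 5/2 = 5.0 tsp
ketchup: 80 mL × 5/2 ÷ 1000 mL/L = 0.2 L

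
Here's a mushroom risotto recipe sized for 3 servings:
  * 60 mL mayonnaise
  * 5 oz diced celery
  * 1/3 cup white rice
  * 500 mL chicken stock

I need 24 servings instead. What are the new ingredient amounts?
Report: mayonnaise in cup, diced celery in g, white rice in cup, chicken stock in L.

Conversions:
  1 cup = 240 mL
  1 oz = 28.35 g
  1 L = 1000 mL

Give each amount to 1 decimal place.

Scaling factor: 24/3 = 8.
mayonnaise: 60 mL × 8 ÷ 240 mL/cup = 2.0 cup
diced celery: 5 oz × 8 × 28.35 g/oz = 1134.0 g
white rice: 1/3 cup × 8 ≈ 2.7 cup
chicken stock: 500 mL × 8 ÷ 1000 mL/L = 4.0 L

mayonnaise: 2.0 cup; diced celery: 1134.0 g; white rice: 2.7 cup; chicken stock: 4.0 L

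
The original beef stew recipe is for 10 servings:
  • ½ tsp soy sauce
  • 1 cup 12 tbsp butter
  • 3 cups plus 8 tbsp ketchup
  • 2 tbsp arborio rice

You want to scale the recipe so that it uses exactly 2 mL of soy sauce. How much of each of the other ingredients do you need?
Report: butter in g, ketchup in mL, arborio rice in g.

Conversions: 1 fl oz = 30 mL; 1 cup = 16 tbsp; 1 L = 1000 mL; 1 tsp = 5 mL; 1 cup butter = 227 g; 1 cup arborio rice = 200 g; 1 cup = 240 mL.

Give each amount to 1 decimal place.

The original recipe has 2.5 mL of soy sauce, so the scaling factor is 2 ÷ 2.5 = 4/5 = 0.8.
butter: (1 cup + 12 tbsp = 1.75 cup) × 4/5 × 227 g/cup = 317.8 g
ketchup: (3 cup + 8 tbsp = 3.5 cup) × 4/5 × 240 mL/cup = 672.0 mL
arborio rice: 2 tbsp × 4/5 ÷ 16 tbsp/cup × 200 g/cup = 20.0 g

butter: 317.8 g; ketchup: 672.0 mL; arborio rice: 20.0 g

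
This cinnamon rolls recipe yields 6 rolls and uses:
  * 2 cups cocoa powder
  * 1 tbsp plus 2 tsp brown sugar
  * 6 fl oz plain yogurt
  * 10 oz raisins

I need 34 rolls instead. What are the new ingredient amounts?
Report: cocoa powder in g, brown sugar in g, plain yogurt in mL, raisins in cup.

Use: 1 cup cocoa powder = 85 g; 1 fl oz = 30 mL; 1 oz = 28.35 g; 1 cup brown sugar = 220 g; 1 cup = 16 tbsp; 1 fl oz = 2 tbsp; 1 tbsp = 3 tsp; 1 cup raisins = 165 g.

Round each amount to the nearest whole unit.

Scaling factor: 34/6 = 17/3.
cocoa powder: 2 cup × 17/3 × 85 g/cup ≈ 963 g
brown sugar: (1 tbsp + 2 tsp = 5/3 tbsp) × 17/3 ÷ 16 tbsp/cup × 220 g/cup ≈ 130 g
plain yogurt: 6 fl oz × 17/3 × 30 mL/fl oz = 1020 mL
raisins: 10 oz × 17/3 × 28.35 g/oz ÷ 165 g/cup ≈ 10 cup

cocoa powder: 963 g; brown sugar: 130 g; plain yogurt: 1020 mL; raisins: 10 cup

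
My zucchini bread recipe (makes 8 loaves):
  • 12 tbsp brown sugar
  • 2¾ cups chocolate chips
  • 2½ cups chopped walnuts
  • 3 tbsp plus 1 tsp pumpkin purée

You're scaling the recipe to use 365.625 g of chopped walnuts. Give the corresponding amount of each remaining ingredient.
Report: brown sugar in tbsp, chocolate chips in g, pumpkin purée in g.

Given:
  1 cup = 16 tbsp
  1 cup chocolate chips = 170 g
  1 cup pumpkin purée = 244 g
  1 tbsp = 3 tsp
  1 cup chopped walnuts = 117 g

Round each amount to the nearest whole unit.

The original recipe has 292.5 g of chopped walnuts, so the scaling factor is 365.625 ÷ 292.5 = 5/4 = 1.25.
brown sugar: 12 tbsp × 5/4 = 15 tbsp
chocolate chips: 2.75 cup × 5/4 × 170 g/cup ≈ 584 g
pumpkin purée: (3 tbsp + 1 tsp = 10/3 tbsp) × 5/4 ÷ 16 tbsp/cup × 244 g/cup ≈ 64 g

brown sugar: 15 tbsp; chocolate chips: 584 g; pumpkin purée: 64 g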